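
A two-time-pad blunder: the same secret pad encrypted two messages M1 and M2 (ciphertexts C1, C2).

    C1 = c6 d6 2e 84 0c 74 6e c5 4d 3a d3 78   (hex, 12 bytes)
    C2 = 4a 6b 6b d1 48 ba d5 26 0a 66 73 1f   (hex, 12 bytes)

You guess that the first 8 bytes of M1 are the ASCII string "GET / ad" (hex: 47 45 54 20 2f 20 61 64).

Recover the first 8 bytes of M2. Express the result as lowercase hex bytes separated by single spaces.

First, C1 ⊕ C2 = (M1 ⊕ K) ⊕ (M2 ⊕ K) = M1 ⊕ M2, so the key drops out. Then M2 = (M1 ⊕ M2) ⊕ M1 over the first 8 bytes.
byte 0: (c6 xor 4a) xor 47 = 8c xor 47 = cb
byte 1: (d6 xor 6b) xor 45 = bd xor 45 = f8
byte 2: (2e xor 6b) xor 54 = 45 xor 54 = 11
byte 3: (84 xor d1) xor 20 = 55 xor 20 = 75
byte 4: (0c xor 48) xor 2f = 44 xor 2f = 6b
byte 5: (74 xor ba) xor 20 = ce xor 20 = ee
byte 6: (6e xor d5) xor 61 = bb xor 61 = da
byte 7: (c5 xor 26) xor 64 = e3 xor 64 = 87

cb f8 11 75 6b ee da 87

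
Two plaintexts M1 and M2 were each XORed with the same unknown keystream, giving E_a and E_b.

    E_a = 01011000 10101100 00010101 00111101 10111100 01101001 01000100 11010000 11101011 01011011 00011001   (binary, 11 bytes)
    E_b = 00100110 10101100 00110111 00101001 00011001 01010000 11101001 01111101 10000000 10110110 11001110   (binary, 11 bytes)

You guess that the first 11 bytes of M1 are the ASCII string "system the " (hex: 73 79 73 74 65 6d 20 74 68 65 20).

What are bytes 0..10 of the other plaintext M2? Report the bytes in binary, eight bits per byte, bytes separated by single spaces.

First, E_a ⊕ E_b = (M1 ⊕ K) ⊕ (M2 ⊕ K) = M1 ⊕ M2, so the key drops out. Then M2 = (M1 ⊕ M2) ⊕ M1 over the first 11 bytes.
byte 0: (58 xor 26) xor 73 = 7e xor 73 = 0d
byte 1: (ac xor ac) xor 79 = 00 xor 79 = 79
byte 2: (15 xor 37) xor 73 = 22 xor 73 = 51
byte 3: (3d xor 29) xor 74 = 14 xor 74 = 60
byte 4: (bc xor 19) xor 65 = a5 xor 65 = c0
byte 5: (69 xor 50) xor 6d = 39 xor 6d = 54
byte 6: (44 xor e9) xor 20 = ad xor 20 = 8d
byte 7: (d0 xor 7d) xor 74 = ad xor 74 = d9
byte 8: (eb xor 80) xor 68 = 6b xor 68 = 03
byte 9: (5b xor b6) xor 65 = ed xor 65 = 88
byte 10: (19 xor ce) xor 20 = d7 xor 20 = f7

00001101 01111001 01010001 01100000 11000000 01010100 10001101 11011001 00000011 10001000 11110111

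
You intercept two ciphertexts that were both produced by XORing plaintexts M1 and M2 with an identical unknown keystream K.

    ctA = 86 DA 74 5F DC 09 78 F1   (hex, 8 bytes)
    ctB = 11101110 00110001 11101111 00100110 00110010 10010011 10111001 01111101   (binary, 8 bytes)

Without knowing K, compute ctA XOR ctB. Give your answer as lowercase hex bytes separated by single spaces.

ctA ⊕ ctB = (M1 ⊕ K) ⊕ (M2 ⊕ K) = M1 ⊕ M2 — the shared key cancels under XOR.
byte 0: 86 ⊕ ee = 68
byte 1: da ⊕ 31 = eb
byte 2: 74 ⊕ ef = 9b
byte 3: 5f ⊕ 26 = 79
byte 4: dc ⊕ 32 = ee
byte 5: 09 ⊕ 93 = 9a
byte 6: 78 ⊕ b9 = c1
byte 7: f1 ⊕ 7d = 8c

68 eb 9b 79 ee 9a c1 8c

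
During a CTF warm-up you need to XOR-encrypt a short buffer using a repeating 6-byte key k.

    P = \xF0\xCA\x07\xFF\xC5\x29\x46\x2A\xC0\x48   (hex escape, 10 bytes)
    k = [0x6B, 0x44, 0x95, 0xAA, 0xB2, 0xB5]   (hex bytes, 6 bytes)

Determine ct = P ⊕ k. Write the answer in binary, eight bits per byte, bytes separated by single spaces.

10011011 10001110 10010010 01010101 01110111 10011100 00101101 01101110 01010101 11100010

The 6-byte key repeats, so the effective keystream is 6b 44 95 aa b2 b5 6b 44 95 aa.
byte 0: f0 ^ 6b = 9b
byte 1: ca ^ 44 = 8e
byte 2: 07 ^ 95 = 92
byte 3: ff ^ aa = 55
byte 4: c5 ^ b2 = 77
byte 5: 29 ^ b5 = 9c
byte 6: 46 ^ 6b = 2d
byte 7: 2a ^ 44 = 6e
byte 8: c0 ^ 95 = 55
byte 9: 48 ^ aa = e2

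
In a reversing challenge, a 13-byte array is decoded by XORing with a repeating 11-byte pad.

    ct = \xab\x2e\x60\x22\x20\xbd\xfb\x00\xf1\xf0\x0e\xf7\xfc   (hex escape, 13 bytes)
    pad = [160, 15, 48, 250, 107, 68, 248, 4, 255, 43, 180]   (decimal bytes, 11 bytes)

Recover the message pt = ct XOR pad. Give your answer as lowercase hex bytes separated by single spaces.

The 11-byte key repeats, so the effective keystream is a0 0f 30 fa 6b 44 f8 04 ff 2b b4 a0 0f.
byte 0: ab xor a0 = 0b
byte 1: 2e xor 0f = 21
byte 2: 60 xor 30 = 50
byte 3: 22 xor fa = d8
byte 4: 20 xor 6b = 4b
byte 5: bd xor 44 = f9
byte 6: fb xor f8 = 03
byte 7: 00 xor 04 = 04
byte 8: f1 xor ff = 0e
byte 9: f0 xor 2b = db
byte 10: 0e xor b4 = ba
byte 11: f7 xor a0 = 57
byte 12: fc xor 0f = f3

0b 21 50 d8 4b f9 03 04 0e db ba 57 f3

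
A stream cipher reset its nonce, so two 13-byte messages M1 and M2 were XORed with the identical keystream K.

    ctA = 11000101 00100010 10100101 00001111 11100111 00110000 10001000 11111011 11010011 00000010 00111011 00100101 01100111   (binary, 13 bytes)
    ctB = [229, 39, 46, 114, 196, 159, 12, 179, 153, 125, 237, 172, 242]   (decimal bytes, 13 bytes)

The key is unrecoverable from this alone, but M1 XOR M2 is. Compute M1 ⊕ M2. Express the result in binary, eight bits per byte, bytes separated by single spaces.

00100000 00000101 10001011 01111101 00100011 10101111 10000100 01001000 01001010 01111111 11010110 10001001 10010101

ctA ⊕ ctB = (M1 ⊕ K) ⊕ (M2 ⊕ K) = M1 ⊕ M2 — the shared key cancels under XOR.
c5 ⊕ e5 = 20
22 ⊕ 27 = 05
a5 ⊕ 2e = 8b
0f ⊕ 72 = 7d
e7 ⊕ c4 = 23
30 ⊕ 9f = af
88 ⊕ 0c = 84
fb ⊕ b3 = 48
d3 ⊕ 99 = 4a
02 ⊕ 7d = 7f
3b ⊕ ed = d6
25 ⊕ ac = 89
67 ⊕ f2 = 95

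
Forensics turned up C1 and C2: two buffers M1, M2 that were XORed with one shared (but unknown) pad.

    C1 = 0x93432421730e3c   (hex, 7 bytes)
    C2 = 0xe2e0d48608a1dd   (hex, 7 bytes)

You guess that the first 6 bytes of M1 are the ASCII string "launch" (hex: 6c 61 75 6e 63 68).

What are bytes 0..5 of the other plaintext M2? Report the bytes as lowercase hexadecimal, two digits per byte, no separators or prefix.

1dc285c918c7

First, C1 ⊕ C2 = (M1 ⊕ K) ⊕ (M2 ⊕ K) = M1 ⊕ M2, so the key drops out. Then M2 = (M1 ⊕ M2) ⊕ M1 over the first 6 bytes.
byte 0: (93 xor e2) xor 6c = 71 xor 6c = 1d
byte 1: (43 xor e0) xor 61 = a3 xor 61 = c2
byte 2: (24 xor d4) xor 75 = f0 xor 75 = 85
byte 3: (21 xor 86) xor 6e = a7 xor 6e = c9
byte 4: (73 xor 08) xor 63 = 7b xor 63 = 18
byte 5: (0e xor a1) xor 68 = af xor 68 = c7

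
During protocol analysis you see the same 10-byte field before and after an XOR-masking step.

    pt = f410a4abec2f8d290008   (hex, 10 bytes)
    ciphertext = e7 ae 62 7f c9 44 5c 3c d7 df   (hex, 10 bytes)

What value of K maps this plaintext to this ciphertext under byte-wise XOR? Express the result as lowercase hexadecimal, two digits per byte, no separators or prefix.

Since ciphertext = pt ⊕ K, XORing both sides with pt gives K = pt ⊕ ciphertext.
f4 ^ e7 = 13
10 ^ ae = be
a4 ^ 62 = c6
ab ^ 7f = d4
ec ^ c9 = 25
2f ^ 44 = 6b
8d ^ 5c = d1
29 ^ 3c = 15
00 ^ d7 = d7
08 ^ df = d7

13bec6d4256bd115d7d7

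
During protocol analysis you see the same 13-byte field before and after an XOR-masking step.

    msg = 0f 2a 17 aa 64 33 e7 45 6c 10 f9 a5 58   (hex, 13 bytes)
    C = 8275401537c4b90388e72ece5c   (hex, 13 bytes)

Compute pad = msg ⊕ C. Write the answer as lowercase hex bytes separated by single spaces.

Since C = msg ⊕ pad, XORing both sides with msg gives pad = msg ⊕ C.
0f xor 82 = 8d
2a xor 75 = 5f
17 xor 40 = 57
aa xor 15 = bf
64 xor 37 = 53
33 xor c4 = f7
e7 xor b9 = 5e
45 xor 03 = 46
6c xor 88 = e4
10 xor e7 = f7
f9 xor 2e = d7
a5 xor ce = 6b
58 xor 5c = 04

8d 5f 57 bf 53 f7 5e 46 e4 f7 d7 6b 04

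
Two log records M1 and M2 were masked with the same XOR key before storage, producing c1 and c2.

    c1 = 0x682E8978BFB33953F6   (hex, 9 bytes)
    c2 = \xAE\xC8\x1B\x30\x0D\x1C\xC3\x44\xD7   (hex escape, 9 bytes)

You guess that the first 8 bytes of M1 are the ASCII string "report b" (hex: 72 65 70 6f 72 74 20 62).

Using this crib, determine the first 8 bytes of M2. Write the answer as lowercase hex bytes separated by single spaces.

b4 83 e2 27 c0 db da 75

First, c1 ⊕ c2 = (M1 ⊕ K) ⊕ (M2 ⊕ K) = M1 ⊕ M2, so the key drops out. Then M2 = (M1 ⊕ M2) ⊕ M1 over the first 8 bytes.
byte 0: (68 XOR ae) XOR 72 = c6 XOR 72 = b4
byte 1: (2e XOR c8) XOR 65 = e6 XOR 65 = 83
byte 2: (89 XOR 1b) XOR 70 = 92 XOR 70 = e2
byte 3: (78 XOR 30) XOR 6f = 48 XOR 6f = 27
byte 4: (bf XOR 0d) XOR 72 = b2 XOR 72 = c0
byte 5: (b3 XOR 1c) XOR 74 = af XOR 74 = db
byte 6: (39 XOR c3) XOR 20 = fa XOR 20 = da
byte 7: (53 XOR 44) XOR 62 = 17 XOR 62 = 75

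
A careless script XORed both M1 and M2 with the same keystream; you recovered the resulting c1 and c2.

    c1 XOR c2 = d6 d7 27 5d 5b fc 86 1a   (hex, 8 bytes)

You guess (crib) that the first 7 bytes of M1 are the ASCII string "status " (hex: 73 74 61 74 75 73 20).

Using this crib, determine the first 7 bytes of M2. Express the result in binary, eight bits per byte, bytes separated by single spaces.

10100101 10100011 01000110 00101001 00101110 10001111 10100110

Since c1 ⊕ c2 = M1 ⊕ M2, XORing with the guessed M1 bytes yields the corresponding M2 bytes: M2 = (c1 ⊕ c2) ⊕ M1.
byte 0: d6 XOR 73 = a5
byte 1: d7 XOR 74 = a3
byte 2: 27 XOR 61 = 46
byte 3: 5d XOR 74 = 29
byte 4: 5b XOR 75 = 2e
byte 5: fc XOR 73 = 8f
byte 6: 86 XOR 20 = a6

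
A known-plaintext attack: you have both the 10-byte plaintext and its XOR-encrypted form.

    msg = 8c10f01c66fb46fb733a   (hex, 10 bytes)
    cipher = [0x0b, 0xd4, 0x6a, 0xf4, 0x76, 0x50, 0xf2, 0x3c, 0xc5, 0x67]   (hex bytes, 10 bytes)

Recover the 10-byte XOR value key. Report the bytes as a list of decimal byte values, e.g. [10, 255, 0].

Since cipher = msg ⊕ key, XORing both sides with msg gives key = msg ⊕ cipher.
byte 0: 140 ^  11 = 135
byte 1:  16 ^ 212 = 196
byte 2: 240 ^ 106 = 154
byte 3:  28 ^ 244 = 232
byte 4: 102 ^ 118 =  16
byte 5: 251 ^  80 = 171
byte 6:  70 ^ 242 = 180
byte 7: 251 ^  60 = 199
byte 8: 115 ^ 197 = 182
byte 9:  58 ^ 103 =  93

[135, 196, 154, 232, 16, 171, 180, 199, 182, 93]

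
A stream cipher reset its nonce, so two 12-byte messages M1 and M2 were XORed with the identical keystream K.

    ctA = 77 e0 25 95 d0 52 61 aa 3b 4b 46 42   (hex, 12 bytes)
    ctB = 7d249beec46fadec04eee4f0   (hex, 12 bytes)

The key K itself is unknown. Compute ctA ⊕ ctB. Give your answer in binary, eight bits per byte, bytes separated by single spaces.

ctA ⊕ ctB = (M1 ⊕ K) ⊕ (M2 ⊕ K) = M1 ⊕ M2 — the shared key cancels under XOR.
77 XOR 7d = 0a
e0 XOR 24 = c4
25 XOR 9b = be
95 XOR ee = 7b
d0 XOR c4 = 14
52 XOR 6f = 3d
61 XOR ad = cc
aa XOR ec = 46
3b XOR 04 = 3f
4b XOR ee = a5
46 XOR e4 = a2
42 XOR f0 = b2

00001010 11000100 10111110 01111011 00010100 00111101 11001100 01000110 00111111 10100101 10100010 10110010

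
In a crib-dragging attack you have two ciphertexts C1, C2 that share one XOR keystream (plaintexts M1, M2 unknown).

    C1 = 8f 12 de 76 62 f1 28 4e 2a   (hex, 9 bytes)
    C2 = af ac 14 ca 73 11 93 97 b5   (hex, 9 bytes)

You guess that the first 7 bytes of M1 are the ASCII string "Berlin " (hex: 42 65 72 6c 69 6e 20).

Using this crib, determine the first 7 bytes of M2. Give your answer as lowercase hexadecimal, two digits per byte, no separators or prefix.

62dbb8d0788e9b

First, C1 ⊕ C2 = (M1 ⊕ K) ⊕ (M2 ⊕ K) = M1 ⊕ M2, so the key drops out. Then M2 = (M1 ⊕ M2) ⊕ M1 over the first 7 bytes.
byte 0: (8f ⊕ af) ⊕ 42 = 20 ⊕ 42 = 62
byte 1: (12 ⊕ ac) ⊕ 65 = be ⊕ 65 = db
byte 2: (de ⊕ 14) ⊕ 72 = ca ⊕ 72 = b8
byte 3: (76 ⊕ ca) ⊕ 6c = bc ⊕ 6c = d0
byte 4: (62 ⊕ 73) ⊕ 69 = 11 ⊕ 69 = 78
byte 5: (f1 ⊕ 11) ⊕ 6e = e0 ⊕ 6e = 8e
byte 6: (28 ⊕ 93) ⊕ 20 = bb ⊕ 20 = 9b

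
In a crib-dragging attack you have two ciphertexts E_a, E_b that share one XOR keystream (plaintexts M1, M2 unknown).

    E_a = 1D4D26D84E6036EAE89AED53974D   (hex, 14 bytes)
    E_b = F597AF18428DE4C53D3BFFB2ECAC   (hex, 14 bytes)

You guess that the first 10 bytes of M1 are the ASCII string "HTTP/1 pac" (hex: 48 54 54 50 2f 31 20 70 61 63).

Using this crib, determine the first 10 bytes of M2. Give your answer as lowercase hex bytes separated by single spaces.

a0 8e dd 90 23 dc f2 5f b4 c2

First, E_a ⊕ E_b = (M1 ⊕ K) ⊕ (M2 ⊕ K) = M1 ⊕ M2, so the key drops out. Then M2 = (M1 ⊕ M2) ⊕ M1 over the first 10 bytes.
byte 0: (1d XOR f5) XOR 48 = e8 XOR 48 = a0
byte 1: (4d XOR 97) XOR 54 = da XOR 54 = 8e
byte 2: (26 XOR af) XOR 54 = 89 XOR 54 = dd
byte 3: (d8 XOR 18) XOR 50 = c0 XOR 50 = 90
byte 4: (4e XOR 42) XOR 2f = 0c XOR 2f = 23
byte 5: (60 XOR 8d) XOR 31 = ed XOR 31 = dc
byte 6: (36 XOR e4) XOR 20 = d2 XOR 20 = f2
byte 7: (ea XOR c5) XOR 70 = 2f XOR 70 = 5f
byte 8: (e8 XOR 3d) XOR 61 = d5 XOR 61 = b4
byte 9: (9a XOR 3b) XOR 63 = a1 XOR 63 = c2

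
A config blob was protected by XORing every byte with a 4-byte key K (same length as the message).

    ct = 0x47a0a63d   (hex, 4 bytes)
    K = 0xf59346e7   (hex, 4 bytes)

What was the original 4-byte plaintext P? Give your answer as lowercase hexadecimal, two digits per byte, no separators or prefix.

 71 ⊕ 245 = 178
160 ⊕ 147 =  51
166 ⊕  70 = 224
 61 ⊕ 231 = 218

b233e0da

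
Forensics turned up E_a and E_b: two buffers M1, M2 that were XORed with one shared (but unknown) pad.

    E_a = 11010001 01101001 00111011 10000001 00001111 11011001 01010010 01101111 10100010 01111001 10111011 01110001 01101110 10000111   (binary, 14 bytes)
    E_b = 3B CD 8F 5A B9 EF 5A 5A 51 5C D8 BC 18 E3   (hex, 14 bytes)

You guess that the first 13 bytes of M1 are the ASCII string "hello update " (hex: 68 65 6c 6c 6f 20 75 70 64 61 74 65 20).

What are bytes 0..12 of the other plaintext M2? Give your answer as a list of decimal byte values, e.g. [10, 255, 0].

[130, 193, 216, 183, 217, 22, 125, 69, 151, 68, 23, 168, 86]

First, E_a ⊕ E_b = (M1 ⊕ K) ⊕ (M2 ⊕ K) = M1 ⊕ M2, so the key drops out. Then M2 = (M1 ⊕ M2) ⊕ M1 over the first 13 bytes.
byte 0: (d1 ⊕ 3b) ⊕ 68 = ea ⊕ 68 = 82
byte 1: (69 ⊕ cd) ⊕ 65 = a4 ⊕ 65 = c1
byte 2: (3b ⊕ 8f) ⊕ 6c = b4 ⊕ 6c = d8
byte 3: (81 ⊕ 5a) ⊕ 6c = db ⊕ 6c = b7
byte 4: (0f ⊕ b9) ⊕ 6f = b6 ⊕ 6f = d9
byte 5: (d9 ⊕ ef) ⊕ 20 = 36 ⊕ 20 = 16
byte 6: (52 ⊕ 5a) ⊕ 75 = 08 ⊕ 75 = 7d
byte 7: (6f ⊕ 5a) ⊕ 70 = 35 ⊕ 70 = 45
byte 8: (a2 ⊕ 51) ⊕ 64 = f3 ⊕ 64 = 97
byte 9: (79 ⊕ 5c) ⊕ 61 = 25 ⊕ 61 = 44
byte 10: (bb ⊕ d8) ⊕ 74 = 63 ⊕ 74 = 17
byte 11: (71 ⊕ bc) ⊕ 65 = cd ⊕ 65 = a8
byte 12: (6e ⊕ 18) ⊕ 20 = 76 ⊕ 20 = 56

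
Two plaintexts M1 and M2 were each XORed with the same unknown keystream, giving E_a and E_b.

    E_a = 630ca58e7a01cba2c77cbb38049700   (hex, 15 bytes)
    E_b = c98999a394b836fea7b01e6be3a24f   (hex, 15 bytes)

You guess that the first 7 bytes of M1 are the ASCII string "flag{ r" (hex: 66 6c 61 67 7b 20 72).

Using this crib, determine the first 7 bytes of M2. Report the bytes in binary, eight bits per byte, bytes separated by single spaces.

11001100 11101001 01011101 01001010 10010101 10011001 10001111

First, E_a ⊕ E_b = (M1 ⊕ K) ⊕ (M2 ⊕ K) = M1 ⊕ M2, so the key drops out. Then M2 = (M1 ⊕ M2) ⊕ M1 over the first 7 bytes.
byte 0: (63 xor c9) xor 66 = aa xor 66 = cc
byte 1: (0c xor 89) xor 6c = 85 xor 6c = e9
byte 2: (a5 xor 99) xor 61 = 3c xor 61 = 5d
byte 3: (8e xor a3) xor 67 = 2d xor 67 = 4a
byte 4: (7a xor 94) xor 7b = ee xor 7b = 95
byte 5: (01 xor b8) xor 20 = b9 xor 20 = 99
byte 6: (cb xor 36) xor 72 = fd xor 72 = 8f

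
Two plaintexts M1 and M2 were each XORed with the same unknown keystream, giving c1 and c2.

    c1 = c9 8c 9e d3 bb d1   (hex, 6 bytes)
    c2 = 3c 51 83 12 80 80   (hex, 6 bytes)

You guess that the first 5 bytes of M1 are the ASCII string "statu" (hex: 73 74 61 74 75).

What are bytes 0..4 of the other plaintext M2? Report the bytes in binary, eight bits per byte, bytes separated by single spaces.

First, c1 ⊕ c2 = (M1 ⊕ K) ⊕ (M2 ⊕ K) = M1 ⊕ M2, so the key drops out. Then M2 = (M1 ⊕ M2) ⊕ M1 over the first 5 bytes.
byte 0: (c9 ⊕ 3c) ⊕ 73 = f5 ⊕ 73 = 86
byte 1: (8c ⊕ 51) ⊕ 74 = dd ⊕ 74 = a9
byte 2: (9e ⊕ 83) ⊕ 61 = 1d ⊕ 61 = 7c
byte 3: (d3 ⊕ 12) ⊕ 74 = c1 ⊕ 74 = b5
byte 4: (bb ⊕ 80) ⊕ 75 = 3b ⊕ 75 = 4e

10000110 10101001 01111100 10110101 01001110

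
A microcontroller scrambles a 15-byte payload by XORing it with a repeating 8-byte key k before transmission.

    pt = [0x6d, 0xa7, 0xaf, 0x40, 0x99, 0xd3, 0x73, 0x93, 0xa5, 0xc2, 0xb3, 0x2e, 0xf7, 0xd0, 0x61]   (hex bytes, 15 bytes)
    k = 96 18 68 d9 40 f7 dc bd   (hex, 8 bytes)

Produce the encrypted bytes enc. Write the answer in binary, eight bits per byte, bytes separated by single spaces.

11111011 10111111 11000111 10011001 11011001 00100100 10101111 00101110 00110011 11011010 11011011 11110111 10110111 00100111 10111101

The 8-byte key repeats, so the effective keystream is 96 18 68 d9 40 f7 dc bd 96 18 68 d9 40 f7 dc.
byte 0: 6d ⊕ 96 = fb
byte 1: a7 ⊕ 18 = bf
byte 2: af ⊕ 68 = c7
byte 3: 40 ⊕ d9 = 99
byte 4: 99 ⊕ 40 = d9
byte 5: d3 ⊕ f7 = 24
byte 6: 73 ⊕ dc = af
byte 7: 93 ⊕ bd = 2e
byte 8: a5 ⊕ 96 = 33
byte 9: c2 ⊕ 18 = da
byte 10: b3 ⊕ 68 = db
byte 11: 2e ⊕ d9 = f7
byte 12: f7 ⊕ 40 = b7
byte 13: d0 ⊕ f7 = 27
byte 14: 61 ⊕ dc = bd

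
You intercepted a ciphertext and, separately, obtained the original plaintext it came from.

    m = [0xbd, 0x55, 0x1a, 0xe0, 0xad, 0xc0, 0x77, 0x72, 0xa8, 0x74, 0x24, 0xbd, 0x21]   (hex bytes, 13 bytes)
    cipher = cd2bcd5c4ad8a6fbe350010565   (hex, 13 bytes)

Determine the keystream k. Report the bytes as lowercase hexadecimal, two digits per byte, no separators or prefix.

Since cipher = m ⊕ k, XORing both sides with m gives k = m ⊕ cipher.
bd xor cd = 70
55 xor 2b = 7e
1a xor cd = d7
e0 xor 5c = bc
ad xor 4a = e7
c0 xor d8 = 18
77 xor a6 = d1
72 xor fb = 89
a8 xor e3 = 4b
74 xor 50 = 24
24 xor 01 = 25
bd xor 05 = b8
21 xor 65 = 44

707ed7bce718d1894b2425b844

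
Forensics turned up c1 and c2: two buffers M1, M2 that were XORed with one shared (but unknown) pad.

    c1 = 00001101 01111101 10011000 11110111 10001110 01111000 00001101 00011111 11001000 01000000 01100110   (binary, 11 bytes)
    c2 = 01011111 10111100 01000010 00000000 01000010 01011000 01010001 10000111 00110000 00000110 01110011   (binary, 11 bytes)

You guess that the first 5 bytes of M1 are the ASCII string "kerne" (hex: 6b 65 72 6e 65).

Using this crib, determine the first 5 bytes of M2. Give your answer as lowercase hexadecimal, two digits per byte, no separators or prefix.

First, c1 ⊕ c2 = (M1 ⊕ K) ⊕ (M2 ⊕ K) = M1 ⊕ M2, so the key drops out. Then M2 = (M1 ⊕ M2) ⊕ M1 over the first 5 bytes.
byte 0: (0d ⊕ 5f) ⊕ 6b = 52 ⊕ 6b = 39
byte 1: (7d ⊕ bc) ⊕ 65 = c1 ⊕ 65 = a4
byte 2: (98 ⊕ 42) ⊕ 72 = da ⊕ 72 = a8
byte 3: (f7 ⊕ 00) ⊕ 6e = f7 ⊕ 6e = 99
byte 4: (8e ⊕ 42) ⊕ 65 = cc ⊕ 65 = a9

39a4a899a9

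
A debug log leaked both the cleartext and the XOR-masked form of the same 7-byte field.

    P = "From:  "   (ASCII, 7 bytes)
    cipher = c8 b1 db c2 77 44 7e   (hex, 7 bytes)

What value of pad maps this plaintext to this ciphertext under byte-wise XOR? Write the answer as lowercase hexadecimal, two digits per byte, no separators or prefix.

8ec3b4af4d645e

Since cipher = P ⊕ pad, XORing both sides with P gives pad = P ⊕ cipher.
01000110 ⊕ 11001000 = 10001110
01110010 ⊕ 10110001 = 11000011
01101111 ⊕ 11011011 = 10110100
01101101 ⊕ 11000010 = 10101111
00111010 ⊕ 01110111 = 01001101
00100000 ⊕ 01000100 = 01100100
00100000 ⊕ 01111110 = 01011110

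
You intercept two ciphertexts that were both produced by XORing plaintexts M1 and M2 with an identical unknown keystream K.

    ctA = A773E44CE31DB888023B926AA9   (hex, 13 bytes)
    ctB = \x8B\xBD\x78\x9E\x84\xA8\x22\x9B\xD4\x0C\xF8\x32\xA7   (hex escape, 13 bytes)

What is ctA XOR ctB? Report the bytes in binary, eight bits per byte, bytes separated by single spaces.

00101100 11001110 10011100 11010010 01100111 10110101 10011010 00010011 11010110 00110111 01101010 01011000 00001110

ctA ⊕ ctB = (M1 ⊕ K) ⊕ (M2 ⊕ K) = M1 ⊕ M2 — the shared key cancels under XOR.
byte 0: 10100111 ^ 10001011 = 00101100
byte 1: 01110011 ^ 10111101 = 11001110
byte 2: 11100100 ^ 01111000 = 10011100
byte 3: 01001100 ^ 10011110 = 11010010
byte 4: 11100011 ^ 10000100 = 01100111
byte 5: 00011101 ^ 10101000 = 10110101
byte 6: 10111000 ^ 00100010 = 10011010
byte 7: 10001000 ^ 10011011 = 00010011
byte 8: 00000010 ^ 11010100 = 11010110
byte 9: 00111011 ^ 00001100 = 00110111
byte 10: 10010010 ^ 11111000 = 01101010
byte 11: 01101010 ^ 00110010 = 01011000
byte 12: 10101001 ^ 10100111 = 00001110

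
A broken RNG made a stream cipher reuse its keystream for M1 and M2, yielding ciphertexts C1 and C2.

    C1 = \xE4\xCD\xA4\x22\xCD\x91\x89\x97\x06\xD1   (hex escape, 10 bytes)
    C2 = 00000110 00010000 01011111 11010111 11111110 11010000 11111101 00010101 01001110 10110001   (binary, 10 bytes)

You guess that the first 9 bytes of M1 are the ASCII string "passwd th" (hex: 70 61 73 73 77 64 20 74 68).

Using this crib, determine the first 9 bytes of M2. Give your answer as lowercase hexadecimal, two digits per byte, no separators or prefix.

First, C1 ⊕ C2 = (M1 ⊕ K) ⊕ (M2 ⊕ K) = M1 ⊕ M2, so the key drops out. Then M2 = (M1 ⊕ M2) ⊕ M1 over the first 9 bytes.
byte 0: (e4 XOR 06) XOR 70 = e2 XOR 70 = 92
byte 1: (cd XOR 10) XOR 61 = dd XOR 61 = bc
byte 2: (a4 XOR 5f) XOR 73 = fb XOR 73 = 88
byte 3: (22 XOR d7) XOR 73 = f5 XOR 73 = 86
byte 4: (cd XOR fe) XOR 77 = 33 XOR 77 = 44
byte 5: (91 XOR d0) XOR 64 = 41 XOR 64 = 25
byte 6: (89 XOR fd) XOR 20 = 74 XOR 20 = 54
byte 7: (97 XOR 15) XOR 74 = 82 XOR 74 = f6
byte 8: (06 XOR 4e) XOR 68 = 48 XOR 68 = 20

92bc8886442554f620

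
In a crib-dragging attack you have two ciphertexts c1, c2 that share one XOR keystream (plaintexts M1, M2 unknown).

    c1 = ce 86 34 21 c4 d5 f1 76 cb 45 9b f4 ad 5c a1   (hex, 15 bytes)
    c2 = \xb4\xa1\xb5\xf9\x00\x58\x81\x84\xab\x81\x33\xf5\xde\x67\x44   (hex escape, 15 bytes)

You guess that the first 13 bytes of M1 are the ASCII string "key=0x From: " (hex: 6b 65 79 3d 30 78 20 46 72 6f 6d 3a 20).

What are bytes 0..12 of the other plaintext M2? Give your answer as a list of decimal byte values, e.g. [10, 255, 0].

First, c1 ⊕ c2 = (M1 ⊕ K) ⊕ (M2 ⊕ K) = M1 ⊕ M2, so the key drops out. Then M2 = (M1 ⊕ M2) ⊕ M1 over the first 13 bytes.
byte 0: (ce ⊕ b4) ⊕ 6b = 7a ⊕ 6b = 11
byte 1: (86 ⊕ a1) ⊕ 65 = 27 ⊕ 65 = 42
byte 2: (34 ⊕ b5) ⊕ 79 = 81 ⊕ 79 = f8
byte 3: (21 ⊕ f9) ⊕ 3d = d8 ⊕ 3d = e5
byte 4: (c4 ⊕ 00) ⊕ 30 = c4 ⊕ 30 = f4
byte 5: (d5 ⊕ 58) ⊕ 78 = 8d ⊕ 78 = f5
byte 6: (f1 ⊕ 81) ⊕ 20 = 70 ⊕ 20 = 50
byte 7: (76 ⊕ 84) ⊕ 46 = f2 ⊕ 46 = b4
byte 8: (cb ⊕ ab) ⊕ 72 = 60 ⊕ 72 = 12
byte 9: (45 ⊕ 81) ⊕ 6f = c4 ⊕ 6f = ab
byte 10: (9b ⊕ 33) ⊕ 6d = a8 ⊕ 6d = c5
byte 11: (f4 ⊕ f5) ⊕ 3a = 01 ⊕ 3a = 3b
byte 12: (ad ⊕ de) ⊕ 20 = 73 ⊕ 20 = 53

[17, 66, 248, 229, 244, 245, 80, 180, 18, 171, 197, 59, 83]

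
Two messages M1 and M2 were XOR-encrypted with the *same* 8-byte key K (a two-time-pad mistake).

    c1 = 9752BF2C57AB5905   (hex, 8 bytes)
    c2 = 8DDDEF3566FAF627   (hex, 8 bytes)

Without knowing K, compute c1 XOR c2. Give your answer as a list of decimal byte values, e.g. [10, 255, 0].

[26, 143, 80, 25, 49, 81, 175, 34]

c1 ⊕ c2 = (M1 ⊕ K) ⊕ (M2 ⊕ K) = M1 ⊕ M2 — the shared key cancels under XOR.
97 ^ 8d = 1a
52 ^ dd = 8f
bf ^ ef = 50
2c ^ 35 = 19
57 ^ 66 = 31
ab ^ fa = 51
59 ^ f6 = af
05 ^ 27 = 22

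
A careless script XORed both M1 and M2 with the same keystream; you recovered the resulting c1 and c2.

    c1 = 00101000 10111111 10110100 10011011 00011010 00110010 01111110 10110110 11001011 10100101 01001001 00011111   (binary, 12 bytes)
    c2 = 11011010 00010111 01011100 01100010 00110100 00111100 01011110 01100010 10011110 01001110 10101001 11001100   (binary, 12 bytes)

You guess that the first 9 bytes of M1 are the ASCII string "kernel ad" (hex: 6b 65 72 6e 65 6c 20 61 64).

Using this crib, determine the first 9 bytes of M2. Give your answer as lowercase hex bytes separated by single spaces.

First, c1 ⊕ c2 = (M1 ⊕ K) ⊕ (M2 ⊕ K) = M1 ⊕ M2, so the key drops out. Then M2 = (M1 ⊕ M2) ⊕ M1 over the first 9 bytes.
byte 0: (28 ⊕ da) ⊕ 6b = f2 ⊕ 6b = 99
byte 1: (bf ⊕ 17) ⊕ 65 = a8 ⊕ 65 = cd
byte 2: (b4 ⊕ 5c) ⊕ 72 = e8 ⊕ 72 = 9a
byte 3: (9b ⊕ 62) ⊕ 6e = f9 ⊕ 6e = 97
byte 4: (1a ⊕ 34) ⊕ 65 = 2e ⊕ 65 = 4b
byte 5: (32 ⊕ 3c) ⊕ 6c = 0e ⊕ 6c = 62
byte 6: (7e ⊕ 5e) ⊕ 20 = 20 ⊕ 20 = 00
byte 7: (b6 ⊕ 62) ⊕ 61 = d4 ⊕ 61 = b5
byte 8: (cb ⊕ 9e) ⊕ 64 = 55 ⊕ 64 = 31

99 cd 9a 97 4b 62 00 b5 31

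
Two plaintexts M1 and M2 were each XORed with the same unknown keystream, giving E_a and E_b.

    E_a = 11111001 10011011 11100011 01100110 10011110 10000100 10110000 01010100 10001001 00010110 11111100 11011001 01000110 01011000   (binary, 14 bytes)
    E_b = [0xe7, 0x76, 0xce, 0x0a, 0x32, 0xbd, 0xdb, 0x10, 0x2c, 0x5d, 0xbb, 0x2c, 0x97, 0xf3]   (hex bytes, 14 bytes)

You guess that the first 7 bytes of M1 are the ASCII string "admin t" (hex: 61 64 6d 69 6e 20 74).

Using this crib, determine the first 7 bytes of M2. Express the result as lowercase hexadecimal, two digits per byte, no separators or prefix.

First, E_a ⊕ E_b = (M1 ⊕ K) ⊕ (M2 ⊕ K) = M1 ⊕ M2, so the key drops out. Then M2 = (M1 ⊕ M2) ⊕ M1 over the first 7 bytes.
byte 0: (f9 xor e7) xor 61 = 1e xor 61 = 7f
byte 1: (9b xor 76) xor 64 = ed xor 64 = 89
byte 2: (e3 xor ce) xor 6d = 2d xor 6d = 40
byte 3: (66 xor 0a) xor 69 = 6c xor 69 = 05
byte 4: (9e xor 32) xor 6e = ac xor 6e = c2
byte 5: (84 xor bd) xor 20 = 39 xor 20 = 19
byte 6: (b0 xor db) xor 74 = 6b xor 74 = 1f

7f894005c2191f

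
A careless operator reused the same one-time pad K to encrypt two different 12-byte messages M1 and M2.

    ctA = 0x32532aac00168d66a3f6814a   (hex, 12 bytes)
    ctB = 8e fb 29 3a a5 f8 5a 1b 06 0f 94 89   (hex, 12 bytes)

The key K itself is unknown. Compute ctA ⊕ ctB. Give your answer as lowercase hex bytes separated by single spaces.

ctA ⊕ ctB = (M1 ⊕ K) ⊕ (M2 ⊕ K) = M1 ⊕ M2 — the shared key cancels under XOR.
32 ⊕ 8e = bc
53 ⊕ fb = a8
2a ⊕ 29 = 03
ac ⊕ 3a = 96
00 ⊕ a5 = a5
16 ⊕ f8 = ee
8d ⊕ 5a = d7
66 ⊕ 1b = 7d
a3 ⊕ 06 = a5
f6 ⊕ 0f = f9
81 ⊕ 94 = 15
4a ⊕ 89 = c3

bc a8 03 96 a5 ee d7 7d a5 f9 15 c3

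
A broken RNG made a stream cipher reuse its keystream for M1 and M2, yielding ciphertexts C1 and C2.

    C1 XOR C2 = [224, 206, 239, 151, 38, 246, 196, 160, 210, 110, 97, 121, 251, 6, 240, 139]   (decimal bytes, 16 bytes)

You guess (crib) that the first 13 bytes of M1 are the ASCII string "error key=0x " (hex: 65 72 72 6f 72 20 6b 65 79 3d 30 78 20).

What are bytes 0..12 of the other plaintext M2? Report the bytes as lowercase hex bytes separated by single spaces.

85 bc 9d f8 54 d6 af c5 ab 53 51 01 db

Since C1 ⊕ C2 = M1 ⊕ M2, XORing with the guessed M1 bytes yields the corresponding M2 bytes: M2 = (C1 ⊕ C2) ⊕ M1.
e0 ⊕ 65 = 85
ce ⊕ 72 = bc
ef ⊕ 72 = 9d
97 ⊕ 6f = f8
26 ⊕ 72 = 54
f6 ⊕ 20 = d6
c4 ⊕ 6b = af
a0 ⊕ 65 = c5
d2 ⊕ 79 = ab
6e ⊕ 3d = 53
61 ⊕ 30 = 51
79 ⊕ 78 = 01
fb ⊕ 20 = db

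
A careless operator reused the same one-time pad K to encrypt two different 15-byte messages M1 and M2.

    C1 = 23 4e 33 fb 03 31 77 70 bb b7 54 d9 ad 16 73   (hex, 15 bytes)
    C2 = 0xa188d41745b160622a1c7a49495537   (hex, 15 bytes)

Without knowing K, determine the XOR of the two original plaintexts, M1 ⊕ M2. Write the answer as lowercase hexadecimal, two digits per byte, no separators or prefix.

82c6e7ec4680171291ab2e90e44344

C1 ⊕ C2 = (M1 ⊕ K) ⊕ (M2 ⊕ K) = M1 ⊕ M2 — the shared key cancels under XOR.
23 ⊕ a1 = 82
4e ⊕ 88 = c6
33 ⊕ d4 = e7
fb ⊕ 17 = ec
03 ⊕ 45 = 46
31 ⊕ b1 = 80
77 ⊕ 60 = 17
70 ⊕ 62 = 12
bb ⊕ 2a = 91
b7 ⊕ 1c = ab
54 ⊕ 7a = 2e
d9 ⊕ 49 = 90
ad ⊕ 49 = e4
16 ⊕ 55 = 43
73 ⊕ 37 = 44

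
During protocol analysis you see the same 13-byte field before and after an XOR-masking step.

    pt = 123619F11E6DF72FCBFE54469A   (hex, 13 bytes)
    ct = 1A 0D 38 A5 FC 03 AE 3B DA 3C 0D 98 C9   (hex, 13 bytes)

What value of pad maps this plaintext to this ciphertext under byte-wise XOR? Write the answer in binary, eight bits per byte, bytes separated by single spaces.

Since ct = pt ⊕ pad, XORing both sides with pt gives pad = pt ⊕ ct.
 18 XOR  26 =   8
 54 XOR  13 =  59
 25 XOR  56 =  33
241 XOR 165 =  84
 30 XOR 252 = 226
109 XOR   3 = 110
247 XOR 174 =  89
 47 XOR  59 =  20
203 XOR 218 =  17
254 XOR  60 = 194
 84 XOR  13 =  89
 70 XOR 152 = 222
154 XOR 201 =  83

00001000 00111011 00100001 01010100 11100010 01101110 01011001 00010100 00010001 11000010 01011001 11011110 01010011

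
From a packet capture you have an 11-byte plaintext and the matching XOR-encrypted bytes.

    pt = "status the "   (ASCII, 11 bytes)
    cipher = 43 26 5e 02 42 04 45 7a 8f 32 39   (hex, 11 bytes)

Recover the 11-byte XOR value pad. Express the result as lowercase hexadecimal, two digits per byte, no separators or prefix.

30523f763777650ee75719

Since cipher = pt ⊕ pad, XORing both sides with pt gives pad = pt ⊕ cipher.
73 ^ 43 = 30
74 ^ 26 = 52
61 ^ 5e = 3f
74 ^ 02 = 76
75 ^ 42 = 37
73 ^ 04 = 77
20 ^ 45 = 65
74 ^ 7a = 0e
68 ^ 8f = e7
65 ^ 32 = 57
20 ^ 39 = 19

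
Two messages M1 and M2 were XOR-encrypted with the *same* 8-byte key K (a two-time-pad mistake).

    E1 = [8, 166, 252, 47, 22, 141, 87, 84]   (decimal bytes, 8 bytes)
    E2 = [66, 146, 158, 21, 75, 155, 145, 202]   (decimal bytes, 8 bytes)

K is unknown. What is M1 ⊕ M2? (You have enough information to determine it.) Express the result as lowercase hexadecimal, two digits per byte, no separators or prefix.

4a34623a5d16c69e

E1 ⊕ E2 = (M1 ⊕ K) ⊕ (M2 ⊕ K) = M1 ⊕ M2 — the shared key cancels under XOR.
byte 0: 00001000 ⊕ 01000010 = 01001010
byte 1: 10100110 ⊕ 10010010 = 00110100
byte 2: 11111100 ⊕ 10011110 = 01100010
byte 3: 00101111 ⊕ 00010101 = 00111010
byte 4: 00010110 ⊕ 01001011 = 01011101
byte 5: 10001101 ⊕ 10011011 = 00010110
byte 6: 01010111 ⊕ 10010001 = 11000110
byte 7: 01010100 ⊕ 11001010 = 10011110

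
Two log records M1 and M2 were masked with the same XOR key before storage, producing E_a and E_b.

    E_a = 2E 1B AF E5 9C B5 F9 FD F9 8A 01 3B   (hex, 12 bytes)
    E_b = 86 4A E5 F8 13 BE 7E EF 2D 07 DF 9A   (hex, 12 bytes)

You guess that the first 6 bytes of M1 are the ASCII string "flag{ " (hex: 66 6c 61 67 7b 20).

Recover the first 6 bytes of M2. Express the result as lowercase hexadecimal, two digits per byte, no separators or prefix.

ce3d2b7af42b

First, E_a ⊕ E_b = (M1 ⊕ K) ⊕ (M2 ⊕ K) = M1 ⊕ M2, so the key drops out. Then M2 = (M1 ⊕ M2) ⊕ M1 over the first 6 bytes.
byte 0: (2e XOR 86) XOR 66 = a8 XOR 66 = ce
byte 1: (1b XOR 4a) XOR 6c = 51 XOR 6c = 3d
byte 2: (af XOR e5) XOR 61 = 4a XOR 61 = 2b
byte 3: (e5 XOR f8) XOR 67 = 1d XOR 67 = 7a
byte 4: (9c XOR 13) XOR 7b = 8f XOR 7b = f4
byte 5: (b5 XOR be) XOR 20 = 0b XOR 20 = 2b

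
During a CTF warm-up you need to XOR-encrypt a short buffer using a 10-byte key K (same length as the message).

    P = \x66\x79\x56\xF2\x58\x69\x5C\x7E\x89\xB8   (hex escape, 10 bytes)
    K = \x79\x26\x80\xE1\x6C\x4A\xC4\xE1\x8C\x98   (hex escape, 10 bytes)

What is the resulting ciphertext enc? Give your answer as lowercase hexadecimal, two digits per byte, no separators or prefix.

1f5fd6133423989f0520

XOR is its own inverse, so applying the key byte-wise gives the result directly.
102 ⊕ 121 =  31
121 ⊕  38 =  95
 86 ⊕ 128 = 214
242 ⊕ 225 =  19
 88 ⊕ 108 =  52
105 ⊕  74 =  35
 92 ⊕ 196 = 152
126 ⊕ 225 = 159
137 ⊕ 140 =   5
184 ⊕ 152 =  32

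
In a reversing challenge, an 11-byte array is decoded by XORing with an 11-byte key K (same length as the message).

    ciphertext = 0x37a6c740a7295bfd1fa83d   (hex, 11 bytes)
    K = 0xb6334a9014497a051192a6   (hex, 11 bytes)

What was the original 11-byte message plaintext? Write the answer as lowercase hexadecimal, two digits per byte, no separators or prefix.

XOR is its own inverse, so applying the key byte-wise gives the result directly.
37 XOR b6 = 81
a6 XOR 33 = 95
c7 XOR 4a = 8d
40 XOR 90 = d0
a7 XOR 14 = b3
29 XOR 49 = 60
5b XOR 7a = 21
fd XOR 05 = f8
1f XOR 11 = 0e
a8 XOR 92 = 3a
3d XOR a6 = 9b

81958dd0b36021f80e3a9b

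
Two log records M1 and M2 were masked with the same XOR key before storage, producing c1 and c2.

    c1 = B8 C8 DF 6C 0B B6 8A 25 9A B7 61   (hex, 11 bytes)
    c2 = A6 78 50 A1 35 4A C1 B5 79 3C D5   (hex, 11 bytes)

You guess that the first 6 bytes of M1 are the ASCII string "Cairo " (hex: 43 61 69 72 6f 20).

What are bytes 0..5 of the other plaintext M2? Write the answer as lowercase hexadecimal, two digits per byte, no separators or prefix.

5dd1e6bf51dc

First, c1 ⊕ c2 = (M1 ⊕ K) ⊕ (M2 ⊕ K) = M1 ⊕ M2, so the key drops out. Then M2 = (M1 ⊕ M2) ⊕ M1 over the first 6 bytes.
byte 0: (b8 xor a6) xor 43 = 1e xor 43 = 5d
byte 1: (c8 xor 78) xor 61 = b0 xor 61 = d1
byte 2: (df xor 50) xor 69 = 8f xor 69 = e6
byte 3: (6c xor a1) xor 72 = cd xor 72 = bf
byte 4: (0b xor 35) xor 6f = 3e xor 6f = 51
byte 5: (b6 xor 4a) xor 20 = fc xor 20 = dc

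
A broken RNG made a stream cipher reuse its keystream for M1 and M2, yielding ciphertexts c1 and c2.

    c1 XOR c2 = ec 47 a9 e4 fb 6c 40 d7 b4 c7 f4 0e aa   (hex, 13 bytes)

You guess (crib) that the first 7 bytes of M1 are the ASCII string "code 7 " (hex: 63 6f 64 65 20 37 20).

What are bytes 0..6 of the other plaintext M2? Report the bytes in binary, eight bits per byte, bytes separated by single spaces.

Since c1 ⊕ c2 = M1 ⊕ M2, XORing with the guessed M1 bytes yields the corresponding M2 bytes: M2 = (c1 ⊕ c2) ⊕ M1.
ec XOR 63 = 8f
47 XOR 6f = 28
a9 XOR 64 = cd
e4 XOR 65 = 81
fb XOR 20 = db
6c XOR 37 = 5b
40 XOR 20 = 60

10001111 00101000 11001101 10000001 11011011 01011011 01100000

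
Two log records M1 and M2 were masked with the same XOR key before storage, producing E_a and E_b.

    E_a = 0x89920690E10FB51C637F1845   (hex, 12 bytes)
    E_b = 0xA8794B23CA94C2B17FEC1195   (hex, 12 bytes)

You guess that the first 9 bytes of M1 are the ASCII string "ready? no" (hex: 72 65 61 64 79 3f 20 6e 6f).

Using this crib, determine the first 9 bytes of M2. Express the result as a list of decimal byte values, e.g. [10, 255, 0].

First, E_a ⊕ E_b = (M1 ⊕ K) ⊕ (M2 ⊕ K) = M1 ⊕ M2, so the key drops out. Then M2 = (M1 ⊕ M2) ⊕ M1 over the first 9 bytes.
byte 0: (89 ⊕ a8) ⊕ 72 = 21 ⊕ 72 = 53
byte 1: (92 ⊕ 79) ⊕ 65 = eb ⊕ 65 = 8e
byte 2: (06 ⊕ 4b) ⊕ 61 = 4d ⊕ 61 = 2c
byte 3: (90 ⊕ 23) ⊕ 64 = b3 ⊕ 64 = d7
byte 4: (e1 ⊕ ca) ⊕ 79 = 2b ⊕ 79 = 52
byte 5: (0f ⊕ 94) ⊕ 3f = 9b ⊕ 3f = a4
byte 6: (b5 ⊕ c2) ⊕ 20 = 77 ⊕ 20 = 57
byte 7: (1c ⊕ b1) ⊕ 6e = ad ⊕ 6e = c3
byte 8: (63 ⊕ 7f) ⊕ 6f = 1c ⊕ 6f = 73

[83, 142, 44, 215, 82, 164, 87, 195, 115]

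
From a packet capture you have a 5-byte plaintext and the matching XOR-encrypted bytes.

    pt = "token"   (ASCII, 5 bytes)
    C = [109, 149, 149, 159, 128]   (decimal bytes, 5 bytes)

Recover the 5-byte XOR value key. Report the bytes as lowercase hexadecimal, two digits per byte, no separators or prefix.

19fafefaee

Since C = pt ⊕ key, XORing both sides with pt gives key = pt ⊕ C.
74 xor 6d = 19
6f xor 95 = fa
6b xor 95 = fe
65 xor 9f = fa
6e xor 80 = ee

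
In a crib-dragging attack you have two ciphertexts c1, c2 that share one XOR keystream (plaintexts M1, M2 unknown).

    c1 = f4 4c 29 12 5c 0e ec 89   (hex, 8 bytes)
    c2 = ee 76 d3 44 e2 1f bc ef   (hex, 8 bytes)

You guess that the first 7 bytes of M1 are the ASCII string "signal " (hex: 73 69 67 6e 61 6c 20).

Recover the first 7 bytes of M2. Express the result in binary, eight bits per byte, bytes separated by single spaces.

First, c1 ⊕ c2 = (M1 ⊕ K) ⊕ (M2 ⊕ K) = M1 ⊕ M2, so the key drops out. Then M2 = (M1 ⊕ M2) ⊕ M1 over the first 7 bytes.
byte 0: (f4 xor ee) xor 73 = 1a xor 73 = 69
byte 1: (4c xor 76) xor 69 = 3a xor 69 = 53
byte 2: (29 xor d3) xor 67 = fa xor 67 = 9d
byte 3: (12 xor 44) xor 6e = 56 xor 6e = 38
byte 4: (5c xor e2) xor 61 = be xor 61 = df
byte 5: (0e xor 1f) xor 6c = 11 xor 6c = 7d
byte 6: (ec xor bc) xor 20 = 50 xor 20 = 70

01101001 01010011 10011101 00111000 11011111 01111101 01110000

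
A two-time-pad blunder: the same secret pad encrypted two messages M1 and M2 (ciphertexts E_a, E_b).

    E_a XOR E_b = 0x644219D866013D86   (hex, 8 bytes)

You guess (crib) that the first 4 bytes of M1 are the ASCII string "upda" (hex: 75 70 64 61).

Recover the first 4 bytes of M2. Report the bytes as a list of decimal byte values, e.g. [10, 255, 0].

[17, 50, 125, 185]

Since E_a ⊕ E_b = M1 ⊕ M2, XORing with the guessed M1 bytes yields the corresponding M2 bytes: M2 = (E_a ⊕ E_b) ⊕ M1.
64 ⊕ 75 = 11
42 ⊕ 70 = 32
19 ⊕ 64 = 7d
d8 ⊕ 61 = b9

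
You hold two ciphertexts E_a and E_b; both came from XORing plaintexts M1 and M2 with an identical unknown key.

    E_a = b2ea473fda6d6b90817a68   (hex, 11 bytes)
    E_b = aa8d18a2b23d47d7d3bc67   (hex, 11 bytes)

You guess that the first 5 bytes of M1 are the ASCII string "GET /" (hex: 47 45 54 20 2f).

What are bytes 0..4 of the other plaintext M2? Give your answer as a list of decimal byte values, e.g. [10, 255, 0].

[95, 34, 11, 189, 71]

First, E_a ⊕ E_b = (M1 ⊕ K) ⊕ (M2 ⊕ K) = M1 ⊕ M2, so the key drops out. Then M2 = (M1 ⊕ M2) ⊕ M1 over the first 5 bytes.
byte 0: (b2 ⊕ aa) ⊕ 47 = 18 ⊕ 47 = 5f
byte 1: (ea ⊕ 8d) ⊕ 45 = 67 ⊕ 45 = 22
byte 2: (47 ⊕ 18) ⊕ 54 = 5f ⊕ 54 = 0b
byte 3: (3f ⊕ a2) ⊕ 20 = 9d ⊕ 20 = bd
byte 4: (da ⊕ b2) ⊕ 2f = 68 ⊕ 2f = 47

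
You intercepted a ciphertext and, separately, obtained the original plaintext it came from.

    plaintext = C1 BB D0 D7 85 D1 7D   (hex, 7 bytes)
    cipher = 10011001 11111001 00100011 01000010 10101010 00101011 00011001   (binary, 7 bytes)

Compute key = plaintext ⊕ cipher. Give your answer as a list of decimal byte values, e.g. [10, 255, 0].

[88, 66, 243, 149, 47, 250, 100]

Since cipher = plaintext ⊕ key, XORing both sides with plaintext gives key = plaintext ⊕ cipher.
c1 ⊕ 99 = 58
bb ⊕ f9 = 42
d0 ⊕ 23 = f3
d7 ⊕ 42 = 95
85 ⊕ aa = 2f
d1 ⊕ 2b = fa
7d ⊕ 19 = 64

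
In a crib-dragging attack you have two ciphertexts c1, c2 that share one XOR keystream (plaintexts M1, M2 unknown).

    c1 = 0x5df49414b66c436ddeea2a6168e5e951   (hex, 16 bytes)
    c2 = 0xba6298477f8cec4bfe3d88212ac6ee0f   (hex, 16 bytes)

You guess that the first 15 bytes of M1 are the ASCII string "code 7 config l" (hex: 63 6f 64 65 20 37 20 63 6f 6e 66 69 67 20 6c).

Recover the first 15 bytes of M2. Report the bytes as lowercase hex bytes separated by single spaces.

First, c1 ⊕ c2 = (M1 ⊕ K) ⊕ (M2 ⊕ K) = M1 ⊕ M2, so the key drops out. Then M2 = (M1 ⊕ M2) ⊕ M1 over the first 15 bytes.
byte 0: (5d xor ba) xor 63 = e7 xor 63 = 84
byte 1: (f4 xor 62) xor 6f = 96 xor 6f = f9
byte 2: (94 xor 98) xor 64 = 0c xor 64 = 68
byte 3: (14 xor 47) xor 65 = 53 xor 65 = 36
byte 4: (b6 xor 7f) xor 20 = c9 xor 20 = e9
byte 5: (6c xor 8c) xor 37 = e0 xor 37 = d7
byte 6: (43 xor ec) xor 20 = af xor 20 = 8f
byte 7: (6d xor 4b) xor 63 = 26 xor 63 = 45
byte 8: (de xor fe) xor 6f = 20 xor 6f = 4f
byte 9: (ea xor 3d) xor 6e = d7 xor 6e = b9
byte 10: (2a xor 88) xor 66 = a2 xor 66 = c4
byte 11: (61 xor 21) xor 69 = 40 xor 69 = 29
byte 12: (68 xor 2a) xor 67 = 42 xor 67 = 25
byte 13: (e5 xor c6) xor 20 = 23 xor 20 = 03
byte 14: (e9 xor ee) xor 6c = 07 xor 6c = 6b

84 f9 68 36 e9 d7 8f 45 4f b9 c4 29 25 03 6b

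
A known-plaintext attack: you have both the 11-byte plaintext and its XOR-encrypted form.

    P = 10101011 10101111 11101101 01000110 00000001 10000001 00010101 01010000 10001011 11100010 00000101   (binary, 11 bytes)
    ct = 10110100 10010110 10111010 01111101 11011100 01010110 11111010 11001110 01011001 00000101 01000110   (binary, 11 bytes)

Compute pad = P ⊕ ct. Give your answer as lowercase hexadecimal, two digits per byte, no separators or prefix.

1f39573bddd7ef9ed2e743

Since ct = P ⊕ pad, XORing both sides with P gives pad = P ⊕ ct.
byte 0: ab XOR b4 = 1f
byte 1: af XOR 96 = 39
byte 2: ed XOR ba = 57
byte 3: 46 XOR 7d = 3b
byte 4: 01 XOR dc = dd
byte 5: 81 XOR 56 = d7
byte 6: 15 XOR fa = ef
byte 7: 50 XOR ce = 9e
byte 8: 8b XOR 59 = d2
byte 9: e2 XOR 05 = e7
byte 10: 05 XOR 46 = 43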